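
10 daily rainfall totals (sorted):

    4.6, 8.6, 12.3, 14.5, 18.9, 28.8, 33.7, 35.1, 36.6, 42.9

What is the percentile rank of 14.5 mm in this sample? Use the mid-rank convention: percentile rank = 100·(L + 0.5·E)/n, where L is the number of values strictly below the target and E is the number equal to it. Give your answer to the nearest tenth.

35.0

Count below 14.5: L = 3; count equal: E = 1; n = 10.
Percentile rank = 100·(3 + 0.5·1)/10 = 100·3.5/10 = 35.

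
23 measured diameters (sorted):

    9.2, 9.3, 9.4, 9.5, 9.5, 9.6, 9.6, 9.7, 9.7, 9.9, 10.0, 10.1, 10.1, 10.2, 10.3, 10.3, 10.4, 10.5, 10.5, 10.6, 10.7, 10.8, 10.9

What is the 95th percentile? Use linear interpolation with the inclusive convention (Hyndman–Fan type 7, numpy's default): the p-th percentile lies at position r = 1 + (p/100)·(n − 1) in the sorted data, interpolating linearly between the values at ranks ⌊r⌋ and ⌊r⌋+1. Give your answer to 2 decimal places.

n = 23.
r = 1 + (95/100)·(23 − 1) = 1 + 20.9 = 21.9.
Rank 21 is 10.7 and rank 22 is 10.8.
Interpolate: 10.7 + 0.9·(10.8 − 10.7) = 10.7 + 0.9·0.1 = 10.79.

10.79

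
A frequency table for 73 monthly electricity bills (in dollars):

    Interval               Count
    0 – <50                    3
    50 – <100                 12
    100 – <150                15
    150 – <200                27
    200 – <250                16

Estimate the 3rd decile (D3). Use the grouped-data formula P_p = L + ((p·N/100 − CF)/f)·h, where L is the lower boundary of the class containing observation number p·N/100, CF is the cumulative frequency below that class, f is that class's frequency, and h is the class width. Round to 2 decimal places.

N = 73; target position k = 30/100 · 73 = 21.9.
Cumulative frequencies: 3, 15, 30, 57, 73.
Observation 21.9 falls in the class 100 – <150.
L = 100, CF = 15, f = 15, h = 50.
P30 = 100 + ((21.9 − 15)/15)·50 = 100 + 23 = 123.

123.00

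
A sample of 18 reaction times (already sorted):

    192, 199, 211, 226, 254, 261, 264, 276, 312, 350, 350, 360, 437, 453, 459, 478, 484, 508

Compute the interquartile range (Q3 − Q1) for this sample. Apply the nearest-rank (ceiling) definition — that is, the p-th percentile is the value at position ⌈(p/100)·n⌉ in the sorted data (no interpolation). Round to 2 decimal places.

n = 18.
P25: rank ⌈25/100·18⌉ = 5 → 254.
P75: rank ⌈75/100·18⌉ = 14 → 453.
Difference: 453 − 254 = 199.

199.00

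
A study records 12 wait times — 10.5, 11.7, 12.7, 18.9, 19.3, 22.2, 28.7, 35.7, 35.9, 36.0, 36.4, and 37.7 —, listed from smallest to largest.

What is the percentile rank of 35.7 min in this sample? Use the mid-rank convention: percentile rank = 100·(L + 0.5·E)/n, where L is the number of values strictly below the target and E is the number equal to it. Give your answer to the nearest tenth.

Count below 35.7: L = 7; count equal: E = 1; n = 12.
Percentile rank = 100·(7 + 0.5·1)/12 = 100·7.5/12 = 62.5.

62.5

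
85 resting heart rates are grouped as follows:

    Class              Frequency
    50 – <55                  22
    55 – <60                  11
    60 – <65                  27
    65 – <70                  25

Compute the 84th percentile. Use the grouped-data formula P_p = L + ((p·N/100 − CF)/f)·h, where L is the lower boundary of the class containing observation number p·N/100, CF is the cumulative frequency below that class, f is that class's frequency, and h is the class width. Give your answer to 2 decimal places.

N = 85; target position k = 84/100 · 85 = 71.4.
Cumulative frequencies: 22, 33, 60, 85.
Observation 71.4 falls in the class 65 – <70.
L = 65, CF = 60, f = 25, h = 5.
P84 = 65 + ((71.4 − 60)/25)·5 = 65 + 2.28 = 67.28.

67.28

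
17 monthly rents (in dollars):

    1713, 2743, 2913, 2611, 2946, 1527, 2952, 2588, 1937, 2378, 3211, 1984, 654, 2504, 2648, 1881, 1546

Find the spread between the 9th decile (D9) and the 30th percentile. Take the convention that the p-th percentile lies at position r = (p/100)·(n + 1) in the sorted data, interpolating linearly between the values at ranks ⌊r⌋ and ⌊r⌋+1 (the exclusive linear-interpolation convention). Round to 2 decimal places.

Sorted: 654, 1527, 1546, 1713, 1881, 1937, 1984, 2378, 2504, 2588, 2611, 2648, 2743, 2913, 2946, 2952, 3211.
n = 17.
P30: r = 5.4; ranks 5–6 are 1881, 1937; interpolating gives 1903.4.
P90: r = 16.2; ranks 16–17 are 2952, 3211; interpolating gives 3003.8.
Difference: 3003.8 − 1903.4 = 1100.4.

1100.40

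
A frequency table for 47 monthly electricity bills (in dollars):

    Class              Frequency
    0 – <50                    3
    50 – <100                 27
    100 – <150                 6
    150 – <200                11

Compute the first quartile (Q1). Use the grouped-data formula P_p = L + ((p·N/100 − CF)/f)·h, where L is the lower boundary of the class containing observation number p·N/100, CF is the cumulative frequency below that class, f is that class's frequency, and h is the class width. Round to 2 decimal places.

66.20

N = 47; target position k = 25/100 · 47 = 11.75.
Cumulative frequencies: 3, 30, 36, 47.
Observation 11.75 falls in the class 50 – <100.
L = 50, CF = 3, f = 27, h = 50.
P25 = 50 + ((11.75 − 3)/27)·50 = 50 + 16.2037 = 66.2037.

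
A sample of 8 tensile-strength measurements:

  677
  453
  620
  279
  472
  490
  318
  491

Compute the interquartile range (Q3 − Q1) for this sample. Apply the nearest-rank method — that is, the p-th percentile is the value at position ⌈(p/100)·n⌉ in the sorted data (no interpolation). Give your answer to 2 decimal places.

173.00

Sorted: 279, 318, 453, 472, 490, 491, 620, 677.
n = 8.
P25: rank ⌈25/100·8⌉ = 2 → 318.
P75: rank ⌈75/100·8⌉ = 6 → 491.
Difference: 491 − 318 = 173.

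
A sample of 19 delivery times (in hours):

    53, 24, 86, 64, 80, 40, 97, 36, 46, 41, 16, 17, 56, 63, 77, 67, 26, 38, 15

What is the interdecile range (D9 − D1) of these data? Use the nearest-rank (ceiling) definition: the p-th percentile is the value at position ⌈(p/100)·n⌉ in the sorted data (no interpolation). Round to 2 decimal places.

Sorted: 15, 16, 17, 24, 26, 36, 38, 40, 41, 46, 53, 56, 63, 64, 67, 77, 80, 86, 97.
n = 19.
P10: rank ⌈10/100·19⌉ = 2 → 16.
P90: rank ⌈90/100·19⌉ = 18 → 86.
Difference: 86 − 16 = 70.

70.00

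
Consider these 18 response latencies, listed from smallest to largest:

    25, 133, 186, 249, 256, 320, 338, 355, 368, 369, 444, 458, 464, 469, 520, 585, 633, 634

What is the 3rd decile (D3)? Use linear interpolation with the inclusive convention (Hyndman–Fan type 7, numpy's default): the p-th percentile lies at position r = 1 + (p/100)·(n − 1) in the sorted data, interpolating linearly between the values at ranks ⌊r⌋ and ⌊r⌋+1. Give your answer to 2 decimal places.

n = 18.
r = 1 + (30/100)·(18 − 1) = 1 + 5.1 = 6.1.
Rank 6 is 320 and rank 7 is 338.
Interpolate: 320 + 0.1·(338 − 320) = 320 + 0.1·18 = 321.8.

321.80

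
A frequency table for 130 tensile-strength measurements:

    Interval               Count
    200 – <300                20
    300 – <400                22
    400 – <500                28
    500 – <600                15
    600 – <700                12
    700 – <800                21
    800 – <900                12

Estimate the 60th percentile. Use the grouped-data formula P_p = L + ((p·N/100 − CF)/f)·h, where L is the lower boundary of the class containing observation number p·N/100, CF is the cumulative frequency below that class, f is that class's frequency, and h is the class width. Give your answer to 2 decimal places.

N = 130; target position k = 60/100 · 130 = 78.
Cumulative frequencies: 20, 42, 70, 85, 97, 118, 130.
Observation 78 falls in the class 500 – <600.
L = 500, CF = 70, f = 15, h = 100.
P60 = 500 + ((78 − 70)/15)·100 = 500 + 53.3333 = 553.333.

553.33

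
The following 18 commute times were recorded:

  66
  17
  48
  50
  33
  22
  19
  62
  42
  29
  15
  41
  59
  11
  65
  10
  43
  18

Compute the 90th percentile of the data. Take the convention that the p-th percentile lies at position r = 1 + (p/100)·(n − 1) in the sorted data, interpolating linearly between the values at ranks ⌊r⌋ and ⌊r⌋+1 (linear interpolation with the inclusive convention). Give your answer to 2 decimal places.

Sorted: 10, 11, 15, 17, 18, 19, 22, 29, 33, 41, 42, 43, 48, 50, 59, 62, 65, 66.
n = 18.
r = 1 + (90/100)·(18 − 1) = 1 + 15.3 = 16.3.
Rank 16 is 62 and rank 17 is 65.
Interpolate: 62 + 0.3·(65 − 62) = 62 + 0.3·3 = 62.9.

62.90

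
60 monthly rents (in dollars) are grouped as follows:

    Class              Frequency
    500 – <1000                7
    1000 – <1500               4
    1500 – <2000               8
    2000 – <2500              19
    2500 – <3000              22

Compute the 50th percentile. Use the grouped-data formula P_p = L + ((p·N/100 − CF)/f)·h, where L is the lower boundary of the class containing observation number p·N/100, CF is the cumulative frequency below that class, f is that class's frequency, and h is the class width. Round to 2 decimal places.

2289.47

N = 60; target position k = 50/100 · 60 = 30.
Cumulative frequencies: 7, 11, 19, 38, 60.
Observation 30 falls in the class 2000 – <2500.
L = 2000, CF = 19, f = 19, h = 500.
P50 = 2000 + ((30 − 19)/19)·500 = 2000 + 289.474 = 2289.47.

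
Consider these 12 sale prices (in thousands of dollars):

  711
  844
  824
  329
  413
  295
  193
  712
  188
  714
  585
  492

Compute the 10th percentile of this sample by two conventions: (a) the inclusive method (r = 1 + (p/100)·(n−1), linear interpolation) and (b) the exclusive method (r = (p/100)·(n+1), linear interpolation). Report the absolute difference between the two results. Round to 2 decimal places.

13.70

Sorted: 188, 193, 295, 329, 413, 492, 585, 711, 712, 714, 824, 844.
n = 12.
(a) r = 2.1; between ranks 2 (193) and 3 (295): 203.2.
(b) r = 1.3; between ranks 1 (188) and 2 (193): 189.5.
|203.2 − 189.5| = 13.7.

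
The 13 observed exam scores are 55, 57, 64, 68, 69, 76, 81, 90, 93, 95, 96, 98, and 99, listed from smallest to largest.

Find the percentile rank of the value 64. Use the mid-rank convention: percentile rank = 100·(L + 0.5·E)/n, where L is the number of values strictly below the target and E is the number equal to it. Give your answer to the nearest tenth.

Count below 64: L = 2; count equal: E = 1; n = 13.
Percentile rank = 100·(2 + 0.5·1)/13 = 100·2.5/13 = 19.23.

19.2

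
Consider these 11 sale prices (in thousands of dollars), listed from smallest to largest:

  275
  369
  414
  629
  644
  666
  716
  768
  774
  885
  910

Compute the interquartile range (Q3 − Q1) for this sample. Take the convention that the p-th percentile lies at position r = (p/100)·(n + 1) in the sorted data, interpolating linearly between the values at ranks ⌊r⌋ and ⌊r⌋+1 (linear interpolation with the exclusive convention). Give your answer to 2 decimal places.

360.00

n = 11.
P25: r = 3 (integer) → 414.
P75: r = 9 (integer) → 774.
Difference: 774 − 414 = 360.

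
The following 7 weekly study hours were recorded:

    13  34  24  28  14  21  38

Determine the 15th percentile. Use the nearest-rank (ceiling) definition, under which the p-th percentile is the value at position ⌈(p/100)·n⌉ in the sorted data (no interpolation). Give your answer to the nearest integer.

14

Sorted: 13, 14, 21, 24, 28, 34, 38.
n = 7.
Position = ⌈15/100 · 7⌉ = ⌈1.05⌉ = 2.
The value at rank 2 is 14.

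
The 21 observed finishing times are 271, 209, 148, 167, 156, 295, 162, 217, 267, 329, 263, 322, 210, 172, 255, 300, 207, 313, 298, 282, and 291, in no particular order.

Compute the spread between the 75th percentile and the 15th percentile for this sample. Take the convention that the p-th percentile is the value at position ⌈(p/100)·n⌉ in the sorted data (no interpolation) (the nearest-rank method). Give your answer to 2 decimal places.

Sorted: 148, 156, 162, 167, 172, 207, 209, 210, 217, 255, 263, 267, 271, 282, 291, 295, 298, 300, 313, 322, 329.
n = 21.
P15: rank ⌈15/100·21⌉ = 4 → 167.
P75: rank ⌈75/100·21⌉ = 16 → 295.
Difference: 295 − 167 = 128.

128.00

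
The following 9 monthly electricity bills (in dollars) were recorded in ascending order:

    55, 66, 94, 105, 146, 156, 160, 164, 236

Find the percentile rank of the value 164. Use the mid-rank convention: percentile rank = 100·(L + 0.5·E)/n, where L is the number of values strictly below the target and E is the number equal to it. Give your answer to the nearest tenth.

Count below 164: L = 7; count equal: E = 1; n = 9.
Percentile rank = 100·(7 + 0.5·1)/9 = 100·7.5/9 = 83.33.

83.3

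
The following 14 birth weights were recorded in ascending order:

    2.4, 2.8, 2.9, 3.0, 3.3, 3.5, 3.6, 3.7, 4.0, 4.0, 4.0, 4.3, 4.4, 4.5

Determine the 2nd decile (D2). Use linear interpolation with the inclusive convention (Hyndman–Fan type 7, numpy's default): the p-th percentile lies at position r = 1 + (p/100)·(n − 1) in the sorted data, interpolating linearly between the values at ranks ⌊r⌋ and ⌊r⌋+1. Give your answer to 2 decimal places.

2.96

n = 14.
r = 1 + (20/100)·(14 − 1) = 1 + 2.6 = 3.6.
Rank 3 is 2.9 and rank 4 is 3.0.
Interpolate: 2.9 + 0.6·(3.0 − 2.9) = 2.9 + 0.6·0.1 = 2.96.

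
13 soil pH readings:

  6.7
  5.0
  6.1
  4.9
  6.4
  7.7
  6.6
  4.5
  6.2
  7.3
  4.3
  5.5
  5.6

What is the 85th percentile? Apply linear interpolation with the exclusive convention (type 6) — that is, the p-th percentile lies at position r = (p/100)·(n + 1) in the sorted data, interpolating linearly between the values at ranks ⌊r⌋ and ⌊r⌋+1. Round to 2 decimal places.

7.24

Sorted: 4.3, 4.5, 4.9, 5.0, 5.5, 5.6, 6.1, 6.2, 6.4, 6.6, 6.7, 7.3, 7.7.
n = 13.
r = (85/100)·(13 + 1) = 11.9.
Rank 11 is 6.7 and rank 12 is 7.3.
Interpolate: 6.7 + 0.9·(7.3 − 6.7) = 6.7 + 0.9·0.6 = 7.24.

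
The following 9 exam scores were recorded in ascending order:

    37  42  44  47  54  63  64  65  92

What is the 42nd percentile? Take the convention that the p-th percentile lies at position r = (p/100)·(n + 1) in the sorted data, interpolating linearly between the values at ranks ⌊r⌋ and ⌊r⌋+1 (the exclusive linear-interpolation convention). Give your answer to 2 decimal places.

n = 9.
r = (42/100)·(9 + 1) = 4.2.
Rank 4 is 47 and rank 5 is 54.
Interpolate: 47 + 0.2·(54 − 47) = 47 + 0.2·7 = 48.4.

48.40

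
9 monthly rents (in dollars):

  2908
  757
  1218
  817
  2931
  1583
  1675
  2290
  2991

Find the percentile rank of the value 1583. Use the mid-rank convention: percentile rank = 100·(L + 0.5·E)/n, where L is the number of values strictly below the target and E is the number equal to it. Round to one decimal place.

38.9

Sorted: 757, 817, 1218, 1583, 1675, 2290, 2908, 2931, 2991.
Count below 1583: L = 3; count equal: E = 1; n = 9.
Percentile rank = 100·(3 + 0.5·1)/9 = 100·3.5/9 = 38.89.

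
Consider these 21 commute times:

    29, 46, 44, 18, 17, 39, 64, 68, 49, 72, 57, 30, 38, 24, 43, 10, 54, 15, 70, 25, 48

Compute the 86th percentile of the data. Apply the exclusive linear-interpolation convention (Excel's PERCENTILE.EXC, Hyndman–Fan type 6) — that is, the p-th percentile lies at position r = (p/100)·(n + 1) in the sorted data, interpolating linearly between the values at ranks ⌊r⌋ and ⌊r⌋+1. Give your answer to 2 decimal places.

67.68

Sorted: 10, 15, 17, 18, 24, 25, 29, 30, 38, 39, 43, 44, 46, 48, 49, 54, 57, 64, 68, 70, 72.
n = 21.
r = (86/100)·(21 + 1) = 18.92.
Rank 18 is 64 and rank 19 is 68.
Interpolate: 64 + 0.92·(68 − 64) = 64 + 0.92·4 = 67.68.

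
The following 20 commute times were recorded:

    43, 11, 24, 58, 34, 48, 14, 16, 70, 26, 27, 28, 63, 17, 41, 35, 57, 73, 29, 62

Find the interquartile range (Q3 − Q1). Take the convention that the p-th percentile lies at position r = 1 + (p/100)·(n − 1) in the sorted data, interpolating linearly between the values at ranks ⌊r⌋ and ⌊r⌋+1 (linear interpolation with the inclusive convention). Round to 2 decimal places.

Sorted: 11, 14, 16, 17, 24, 26, 27, 28, 29, 34, 35, 41, 43, 48, 57, 58, 62, 63, 70, 73.
n = 20.
P25: r = 5.75; ranks 5–6 are 24, 26; interpolating gives 25.5.
P75: r = 15.25; ranks 15–16 are 57, 58; interpolating gives 57.25.
Difference: 57.25 − 25.5 = 31.75.

31.75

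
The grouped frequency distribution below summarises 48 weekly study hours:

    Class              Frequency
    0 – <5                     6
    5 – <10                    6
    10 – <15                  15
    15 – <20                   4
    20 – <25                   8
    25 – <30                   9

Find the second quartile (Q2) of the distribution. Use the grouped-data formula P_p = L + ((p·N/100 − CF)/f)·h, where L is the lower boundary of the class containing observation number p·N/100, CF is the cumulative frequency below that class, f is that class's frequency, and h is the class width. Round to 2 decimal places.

14.00

N = 48; target position k = 50/100 · 48 = 24.
Cumulative frequencies: 6, 12, 27, 31, 39, 48.
Observation 24 falls in the class 10 – <15.
L = 10, CF = 12, f = 15, h = 5.
P50 = 10 + ((24 − 12)/15)·5 = 10 + 4 = 14.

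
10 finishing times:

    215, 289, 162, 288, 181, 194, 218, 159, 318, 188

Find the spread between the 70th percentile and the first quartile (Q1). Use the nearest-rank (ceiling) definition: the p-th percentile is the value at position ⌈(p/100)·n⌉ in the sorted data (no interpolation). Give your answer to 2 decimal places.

Sorted: 159, 162, 181, 188, 194, 215, 218, 288, 289, 318.
n = 10.
P25: rank ⌈25/100·10⌉ = 3 → 181.
P70: rank ⌈70/100·10⌉ = 7 → 218.
Difference: 218 − 181 = 37.

37.00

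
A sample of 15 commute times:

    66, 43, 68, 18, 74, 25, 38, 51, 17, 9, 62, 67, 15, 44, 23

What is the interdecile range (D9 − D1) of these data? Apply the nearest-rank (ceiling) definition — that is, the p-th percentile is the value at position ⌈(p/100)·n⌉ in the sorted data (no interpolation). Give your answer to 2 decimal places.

Sorted: 9, 15, 17, 18, 23, 25, 38, 43, 44, 51, 62, 66, 67, 68, 74.
n = 15.
P10: rank ⌈10/100·15⌉ = 2 → 15.
P90: rank ⌈90/100·15⌉ = 14 → 68.
Difference: 68 − 15 = 53.

53.00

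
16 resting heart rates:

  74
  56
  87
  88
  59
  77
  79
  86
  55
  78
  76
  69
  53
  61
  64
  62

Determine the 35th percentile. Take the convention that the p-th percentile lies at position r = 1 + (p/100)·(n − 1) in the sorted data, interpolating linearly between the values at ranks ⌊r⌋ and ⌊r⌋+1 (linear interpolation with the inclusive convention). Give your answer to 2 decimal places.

62.50

Sorted: 53, 55, 56, 59, 61, 62, 64, 69, 74, 76, 77, 78, 79, 86, 87, 88.
n = 16.
r = 1 + (35/100)·(16 − 1) = 1 + 5.25 = 6.25.
Rank 6 is 62 and rank 7 is 64.
Interpolate: 62 + 0.25·(64 − 62) = 62 + 0.25·2 = 62.5.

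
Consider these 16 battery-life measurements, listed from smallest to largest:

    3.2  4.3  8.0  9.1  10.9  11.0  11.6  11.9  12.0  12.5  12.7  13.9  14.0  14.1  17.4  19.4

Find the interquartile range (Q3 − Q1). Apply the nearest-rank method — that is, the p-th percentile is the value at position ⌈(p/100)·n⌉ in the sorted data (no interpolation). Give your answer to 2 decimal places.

4.80

n = 16.
P25: rank ⌈25/100·16⌉ = 4 → 9.1.
P75: rank ⌈75/100·16⌉ = 12 → 13.9.
Difference: 13.9 − 9.1 = 4.8.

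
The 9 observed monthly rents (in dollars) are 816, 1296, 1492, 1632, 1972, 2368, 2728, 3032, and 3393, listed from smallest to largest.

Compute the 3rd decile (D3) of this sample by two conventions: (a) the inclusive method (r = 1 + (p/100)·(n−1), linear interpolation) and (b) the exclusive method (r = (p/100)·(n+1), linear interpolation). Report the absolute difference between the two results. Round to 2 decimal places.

n = 9.
(a) r = 3.4; between ranks 3 (1492) and 4 (1632): 1548.
(b) r = 3 → value at rank 3 = 1492.
|1548 − 1492| = 56.

56.00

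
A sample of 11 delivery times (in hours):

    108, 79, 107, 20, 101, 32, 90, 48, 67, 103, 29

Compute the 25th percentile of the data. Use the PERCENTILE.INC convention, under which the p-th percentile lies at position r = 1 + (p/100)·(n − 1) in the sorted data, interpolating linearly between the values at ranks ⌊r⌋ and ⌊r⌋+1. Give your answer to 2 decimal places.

40.00

Sorted: 20, 29, 32, 48, 67, 79, 90, 101, 103, 107, 108.
n = 11.
r = 1 + (25/100)·(11 − 1) = 1 + 2.5 = 3.5.
Rank 3 is 32 and rank 4 is 48.
Interpolate: 32 + 0.5·(48 − 32) = 32 + 0.5·16 = 40.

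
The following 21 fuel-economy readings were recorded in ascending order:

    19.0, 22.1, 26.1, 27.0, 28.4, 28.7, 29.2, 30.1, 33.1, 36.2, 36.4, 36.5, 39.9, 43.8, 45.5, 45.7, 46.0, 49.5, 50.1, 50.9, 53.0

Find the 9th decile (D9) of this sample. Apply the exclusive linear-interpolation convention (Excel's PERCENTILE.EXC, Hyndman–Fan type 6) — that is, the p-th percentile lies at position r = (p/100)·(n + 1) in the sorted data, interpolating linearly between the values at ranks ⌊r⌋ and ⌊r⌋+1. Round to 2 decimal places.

50.74

n = 21.
r = (90/100)·(21 + 1) = 19.8.
Rank 19 is 50.1 and rank 20 is 50.9.
Interpolate: 50.1 + 0.8·(50.9 − 50.1) = 50.1 + 0.8·0.8 = 50.74.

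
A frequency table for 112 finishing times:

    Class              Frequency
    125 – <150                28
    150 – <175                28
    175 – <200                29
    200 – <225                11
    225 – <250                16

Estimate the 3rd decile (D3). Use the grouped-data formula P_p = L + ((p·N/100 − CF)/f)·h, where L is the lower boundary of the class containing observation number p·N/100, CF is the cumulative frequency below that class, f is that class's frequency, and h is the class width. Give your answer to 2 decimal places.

N = 112; target position k = 30/100 · 112 = 33.6.
Cumulative frequencies: 28, 56, 85, 96, 112.
Observation 33.6 falls in the class 150 – <175.
L = 150, CF = 28, f = 28, h = 25.
P30 = 150 + ((33.6 − 28)/28)·25 = 150 + 5 = 155.

155.00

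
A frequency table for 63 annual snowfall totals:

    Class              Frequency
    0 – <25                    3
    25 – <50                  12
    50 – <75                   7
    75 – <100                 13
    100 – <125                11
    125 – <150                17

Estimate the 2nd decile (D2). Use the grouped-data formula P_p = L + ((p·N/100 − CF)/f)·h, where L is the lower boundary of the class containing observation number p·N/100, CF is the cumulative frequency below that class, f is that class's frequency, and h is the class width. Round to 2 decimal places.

45.00

N = 63; target position k = 20/100 · 63 = 12.6.
Cumulative frequencies: 3, 15, 22, 35, 46, 63.
Observation 12.6 falls in the class 25 – <50.
L = 25, CF = 3, f = 12, h = 25.
P20 = 25 + ((12.6 − 3)/12)·25 = 25 + 20 = 45.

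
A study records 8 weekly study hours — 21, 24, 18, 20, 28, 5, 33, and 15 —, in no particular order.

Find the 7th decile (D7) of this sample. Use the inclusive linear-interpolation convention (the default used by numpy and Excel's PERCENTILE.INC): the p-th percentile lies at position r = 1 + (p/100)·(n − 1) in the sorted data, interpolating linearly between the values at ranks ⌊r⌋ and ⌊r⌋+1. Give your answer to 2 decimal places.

Sorted: 5, 15, 18, 20, 21, 24, 28, 33.
n = 8.
r = 1 + (70/100)·(8 − 1) = 1 + 4.9 = 5.9.
Rank 5 is 21 and rank 6 is 24.
Interpolate: 21 + 0.9·(24 − 21) = 21 + 0.9·3 = 23.7.

23.70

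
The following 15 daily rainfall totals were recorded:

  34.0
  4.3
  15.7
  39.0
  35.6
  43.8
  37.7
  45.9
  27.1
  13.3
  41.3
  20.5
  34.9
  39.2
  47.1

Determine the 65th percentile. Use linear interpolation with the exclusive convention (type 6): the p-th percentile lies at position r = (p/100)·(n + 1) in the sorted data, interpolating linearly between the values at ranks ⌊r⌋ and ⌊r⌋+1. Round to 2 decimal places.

39.08

Sorted: 4.3, 13.3, 15.7, 20.5, 27.1, 34.0, 34.9, 35.6, 37.7, 39.0, 39.2, 41.3, 43.8, 45.9, 47.1.
n = 15.
r = (65/100)·(15 + 1) = 10.4.
Rank 10 is 39.0 and rank 11 is 39.2.
Interpolate: 39.0 + 0.4·(39.2 − 39.0) = 39.0 + 0.4·0.2 = 39.08.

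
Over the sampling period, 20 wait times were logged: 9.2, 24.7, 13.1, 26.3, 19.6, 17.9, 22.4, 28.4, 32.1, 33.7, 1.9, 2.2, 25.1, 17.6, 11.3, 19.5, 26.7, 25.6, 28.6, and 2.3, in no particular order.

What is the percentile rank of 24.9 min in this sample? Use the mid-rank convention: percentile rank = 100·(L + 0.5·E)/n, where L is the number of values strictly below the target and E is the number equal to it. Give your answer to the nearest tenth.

60.0

Sorted: 1.9, 2.2, 2.3, 9.2, 11.3, 13.1, 17.6, 17.9, 19.5, 19.6, 22.4, 24.7, 25.1, 25.6, 26.3, 26.7, 28.4, 28.6, 32.1, 33.7.
Count below 24.9: L = 12; count equal: E = 0; n = 20.
Percentile rank = 100·(12 + 0.5·0)/20 = 100·12/20 = 60.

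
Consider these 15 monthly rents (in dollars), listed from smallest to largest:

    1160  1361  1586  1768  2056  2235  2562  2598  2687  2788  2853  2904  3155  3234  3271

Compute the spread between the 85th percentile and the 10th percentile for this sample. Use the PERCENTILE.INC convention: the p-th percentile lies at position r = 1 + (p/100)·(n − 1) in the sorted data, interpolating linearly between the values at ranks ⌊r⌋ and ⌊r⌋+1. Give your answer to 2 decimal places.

n = 15.
P10: r = 2.4; ranks 2–3 are 1361, 1586; interpolating gives 1451.
P85: r = 12.9; ranks 12–13 are 2904, 3155; interpolating gives 3129.9.
Difference: 3129.9 − 1451 = 1678.9.

1678.90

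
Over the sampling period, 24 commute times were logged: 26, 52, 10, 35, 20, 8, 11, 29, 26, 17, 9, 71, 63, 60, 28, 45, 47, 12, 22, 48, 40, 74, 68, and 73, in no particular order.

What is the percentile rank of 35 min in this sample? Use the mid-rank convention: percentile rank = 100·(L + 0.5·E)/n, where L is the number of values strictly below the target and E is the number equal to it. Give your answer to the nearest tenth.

Sorted: 8, 9, 10, 11, 12, 17, 20, 22, 26, 26, 28, 29, 35, 40, 45, 47, 48, 52, 60, 63, 68, 71, 73, 74.
Count below 35: L = 12; count equal: E = 1; n = 24.
Percentile rank = 100·(12 + 0.5·1)/24 = 100·12.5/24 = 52.08.

52.1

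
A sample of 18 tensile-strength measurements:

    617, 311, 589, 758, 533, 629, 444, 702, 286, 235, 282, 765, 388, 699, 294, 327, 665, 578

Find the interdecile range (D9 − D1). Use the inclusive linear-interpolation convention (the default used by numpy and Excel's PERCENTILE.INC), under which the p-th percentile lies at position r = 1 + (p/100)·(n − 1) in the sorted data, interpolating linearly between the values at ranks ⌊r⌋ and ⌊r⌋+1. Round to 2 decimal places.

Sorted: 235, 282, 286, 294, 311, 327, 388, 444, 533, 578, 589, 617, 629, 665, 699, 702, 758, 765.
n = 18.
P10: r = 2.7; ranks 2–3 are 282, 286; interpolating gives 284.8.
P90: r = 16.3; ranks 16–17 are 702, 758; interpolating gives 718.8.
Difference: 718.8 − 284.8 = 434.

434.00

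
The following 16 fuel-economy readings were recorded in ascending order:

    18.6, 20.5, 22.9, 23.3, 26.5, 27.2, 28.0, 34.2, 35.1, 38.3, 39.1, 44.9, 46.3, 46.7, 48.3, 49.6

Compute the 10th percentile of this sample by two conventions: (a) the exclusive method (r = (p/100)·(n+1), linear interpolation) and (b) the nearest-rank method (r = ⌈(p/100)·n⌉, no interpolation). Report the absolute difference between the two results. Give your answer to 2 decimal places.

0.57

n = 16.
(a) r = 1.7; between ranks 1 (18.6) and 2 (20.5): 19.93.
(b) the nearest-rank method: rank 2 → 20.5.
|19.93 − 20.5| = 0.57.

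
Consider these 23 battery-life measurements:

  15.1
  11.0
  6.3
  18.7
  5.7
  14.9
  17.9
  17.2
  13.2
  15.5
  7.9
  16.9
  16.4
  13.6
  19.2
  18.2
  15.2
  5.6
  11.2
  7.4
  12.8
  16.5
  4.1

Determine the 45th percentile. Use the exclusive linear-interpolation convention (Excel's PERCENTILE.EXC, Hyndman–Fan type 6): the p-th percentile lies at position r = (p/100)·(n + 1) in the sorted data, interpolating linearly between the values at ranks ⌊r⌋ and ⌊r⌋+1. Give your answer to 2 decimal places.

13.52

Sorted: 4.1, 5.6, 5.7, 6.3, 7.4, 7.9, 11.0, 11.2, 12.8, 13.2, 13.6, 14.9, 15.1, 15.2, 15.5, 16.4, 16.5, 16.9, 17.2, 17.9, 18.2, 18.7, 19.2.
n = 23.
r = (45/100)·(23 + 1) = 10.8.
Rank 10 is 13.2 and rank 11 is 13.6.
Interpolate: 13.2 + 0.8·(13.6 − 13.2) = 13.2 + 0.8·0.4 = 13.52.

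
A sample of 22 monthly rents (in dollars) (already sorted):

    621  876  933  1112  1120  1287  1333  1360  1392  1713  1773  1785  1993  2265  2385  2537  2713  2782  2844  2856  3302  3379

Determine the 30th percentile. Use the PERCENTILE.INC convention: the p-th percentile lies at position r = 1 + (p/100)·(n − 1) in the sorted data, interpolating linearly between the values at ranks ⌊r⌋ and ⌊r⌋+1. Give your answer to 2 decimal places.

1341.10

n = 22.
r = 1 + (30/100)·(22 − 1) = 1 + 6.3 = 7.3.
Rank 7 is 1333 and rank 8 is 1360.
Interpolate: 1333 + 0.3·(1360 − 1333) = 1333 + 0.3·27 = 1341.1.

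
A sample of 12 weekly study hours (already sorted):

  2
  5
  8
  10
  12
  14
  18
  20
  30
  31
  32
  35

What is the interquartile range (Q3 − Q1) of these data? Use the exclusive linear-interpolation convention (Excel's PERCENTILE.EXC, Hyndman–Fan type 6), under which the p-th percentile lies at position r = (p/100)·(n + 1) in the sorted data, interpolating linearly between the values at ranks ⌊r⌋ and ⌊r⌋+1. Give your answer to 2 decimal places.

n = 12.
P25: r = 3.25; ranks 3–4 are 8, 10; interpolating gives 8.5.
P75: r = 9.75; ranks 9–10 are 30, 31; interpolating gives 30.75.
Difference: 30.75 − 8.5 = 22.25.

22.25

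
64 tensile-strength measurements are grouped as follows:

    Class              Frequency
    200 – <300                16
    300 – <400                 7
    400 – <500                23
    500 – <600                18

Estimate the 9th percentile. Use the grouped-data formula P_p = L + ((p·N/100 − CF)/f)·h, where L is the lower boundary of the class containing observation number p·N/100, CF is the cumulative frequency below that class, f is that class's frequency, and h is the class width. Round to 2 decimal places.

N = 64; target position k = 9/100 · 64 = 5.76.
Cumulative frequencies: 16, 23, 46, 64.
Observation 5.76 falls in the class 200 – <300.
L = 200, CF = 0, f = 16, h = 100.
P9 = 200 + ((5.76 − 0)/16)·100 = 200 + 36 = 236.

236.00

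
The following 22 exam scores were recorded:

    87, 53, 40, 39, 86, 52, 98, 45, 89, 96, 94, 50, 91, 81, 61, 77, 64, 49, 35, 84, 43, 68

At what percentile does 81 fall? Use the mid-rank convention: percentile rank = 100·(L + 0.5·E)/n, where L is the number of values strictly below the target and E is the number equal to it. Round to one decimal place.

61.4

Sorted: 35, 39, 40, 43, 45, 49, 50, 52, 53, 61, 64, 68, 77, 81, 84, 86, 87, 89, 91, 94, 96, 98.
Count below 81: L = 13; count equal: E = 1; n = 22.
Percentile rank = 100·(13 + 0.5·1)/22 = 100·13.5/22 = 61.36.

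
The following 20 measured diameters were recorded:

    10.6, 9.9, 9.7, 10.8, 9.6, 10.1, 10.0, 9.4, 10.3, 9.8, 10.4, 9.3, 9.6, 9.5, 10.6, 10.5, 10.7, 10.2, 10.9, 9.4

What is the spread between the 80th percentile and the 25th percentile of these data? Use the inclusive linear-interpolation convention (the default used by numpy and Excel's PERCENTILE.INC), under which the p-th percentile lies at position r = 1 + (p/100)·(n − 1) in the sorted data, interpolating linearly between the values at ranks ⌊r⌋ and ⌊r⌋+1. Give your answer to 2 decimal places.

Sorted: 9.3, 9.4, 9.4, 9.5, 9.6, 9.6, 9.7, 9.8, 9.9, 10.0, 10.1, 10.2, 10.3, 10.4, 10.5, 10.6, 10.6, 10.7, 10.8, 10.9.
n = 20.
P25: r = 5.75; ranks 5–6 are 9.6, 9.6; interpolating gives 9.6.
P80: r = 16.2; ranks 16–17 are 10.6, 10.6; interpolating gives 10.6.
Difference: 10.6 − 9.6 = 1.

1.00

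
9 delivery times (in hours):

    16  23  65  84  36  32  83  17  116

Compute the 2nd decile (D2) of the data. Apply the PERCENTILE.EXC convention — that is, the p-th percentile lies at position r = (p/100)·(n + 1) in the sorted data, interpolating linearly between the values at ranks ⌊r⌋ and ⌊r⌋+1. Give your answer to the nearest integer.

17

Sorted: 16, 17, 23, 32, 36, 65, 83, 84, 116.
n = 9.
r = (20/100)·(9 + 1) = 2.
r is an integer, so P20 is the value at rank 2: 17.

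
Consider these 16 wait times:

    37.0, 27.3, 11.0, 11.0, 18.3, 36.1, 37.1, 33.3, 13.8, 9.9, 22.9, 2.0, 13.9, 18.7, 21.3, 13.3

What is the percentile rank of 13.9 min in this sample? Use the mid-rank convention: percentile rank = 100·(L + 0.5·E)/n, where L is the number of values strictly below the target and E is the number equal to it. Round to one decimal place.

Sorted: 2.0, 9.9, 11.0, 11.0, 13.3, 13.8, 13.9, 18.3, 18.7, 21.3, 22.9, 27.3, 33.3, 36.1, 37.0, 37.1.
Count below 13.9: L = 6; count equal: E = 1; n = 16.
Percentile rank = 100·(6 + 0.5·1)/16 = 100·6.5/16 = 40.62.

40.6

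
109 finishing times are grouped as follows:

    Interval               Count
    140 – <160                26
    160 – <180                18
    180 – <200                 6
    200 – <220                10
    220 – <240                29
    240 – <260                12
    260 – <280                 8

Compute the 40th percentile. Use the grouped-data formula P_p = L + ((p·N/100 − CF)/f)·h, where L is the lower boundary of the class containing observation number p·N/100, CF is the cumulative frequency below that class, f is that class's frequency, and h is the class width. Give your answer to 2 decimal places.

N = 109; target position k = 40/100 · 109 = 43.6.
Cumulative frequencies: 26, 44, 50, 60, 89, 101, 109.
Observation 43.6 falls in the class 160 – <180.
L = 160, CF = 26, f = 18, h = 20.
P40 = 160 + ((43.6 − 26)/18)·20 = 160 + 19.5556 = 179.556.

179.56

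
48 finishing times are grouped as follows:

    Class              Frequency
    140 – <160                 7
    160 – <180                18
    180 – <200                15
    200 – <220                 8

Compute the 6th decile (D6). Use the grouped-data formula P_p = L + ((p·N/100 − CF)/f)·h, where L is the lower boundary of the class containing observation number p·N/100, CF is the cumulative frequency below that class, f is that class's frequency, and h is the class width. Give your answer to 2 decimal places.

N = 48; target position k = 60/100 · 48 = 28.8.
Cumulative frequencies: 7, 25, 40, 48.
Observation 28.8 falls in the class 180 – <200.
L = 180, CF = 25, f = 15, h = 20.
P60 = 180 + ((28.8 − 25)/15)·20 = 180 + 5.06667 = 185.067.

185.07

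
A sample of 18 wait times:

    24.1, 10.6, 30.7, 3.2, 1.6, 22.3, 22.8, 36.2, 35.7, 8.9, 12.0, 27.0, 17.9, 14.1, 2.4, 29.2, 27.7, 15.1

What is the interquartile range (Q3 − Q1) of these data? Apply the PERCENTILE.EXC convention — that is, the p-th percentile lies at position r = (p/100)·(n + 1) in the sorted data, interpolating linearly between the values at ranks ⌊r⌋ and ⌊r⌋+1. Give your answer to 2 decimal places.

17.90

Sorted: 1.6, 2.4, 3.2, 8.9, 10.6, 12.0, 14.1, 15.1, 17.9, 22.3, 22.8, 24.1, 27.0, 27.7, 29.2, 30.7, 35.7, 36.2.
n = 18.
P25: r = 4.75; ranks 4–5 are 8.9, 10.6; interpolating gives 10.175.
P75: r = 14.25; ranks 14–15 are 27.7, 29.2; interpolating gives 28.075.
Difference: 28.075 − 10.175 = 17.9.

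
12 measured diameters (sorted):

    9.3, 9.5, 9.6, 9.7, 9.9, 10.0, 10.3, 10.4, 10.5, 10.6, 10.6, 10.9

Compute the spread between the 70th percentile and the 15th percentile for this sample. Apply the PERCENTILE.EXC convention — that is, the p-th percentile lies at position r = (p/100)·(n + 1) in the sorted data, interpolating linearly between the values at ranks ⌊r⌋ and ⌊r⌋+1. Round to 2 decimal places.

1.02

n = 12.
P15: r = 1.95; ranks 1–2 are 9.3, 9.5; interpolating gives 9.49.
P70: r = 9.1; ranks 9–10 are 10.5, 10.6; interpolating gives 10.51.
Difference: 10.51 − 9.49 = 1.02.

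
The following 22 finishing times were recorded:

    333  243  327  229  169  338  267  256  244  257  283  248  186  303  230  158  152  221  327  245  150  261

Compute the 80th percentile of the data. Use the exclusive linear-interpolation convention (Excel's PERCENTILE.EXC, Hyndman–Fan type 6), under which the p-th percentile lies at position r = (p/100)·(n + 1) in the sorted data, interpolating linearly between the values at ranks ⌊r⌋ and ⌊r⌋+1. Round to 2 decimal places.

312.60

Sorted: 150, 152, 158, 169, 186, 221, 229, 230, 243, 244, 245, 248, 256, 257, 261, 267, 283, 303, 327, 327, 333, 338.
n = 22.
r = (80/100)·(22 + 1) = 18.4.
Rank 18 is 303 and rank 19 is 327.
Interpolate: 303 + 0.4·(327 − 303) = 303 + 0.4·24 = 312.6.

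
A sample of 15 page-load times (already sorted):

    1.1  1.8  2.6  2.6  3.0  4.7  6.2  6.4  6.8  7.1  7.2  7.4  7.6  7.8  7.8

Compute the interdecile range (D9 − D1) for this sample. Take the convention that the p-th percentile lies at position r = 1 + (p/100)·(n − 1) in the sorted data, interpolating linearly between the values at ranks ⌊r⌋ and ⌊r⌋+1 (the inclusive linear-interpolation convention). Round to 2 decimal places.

n = 15.
P10: r = 2.4; ranks 2–3 are 1.8, 2.6; interpolating gives 2.12.
P90: r = 13.6; ranks 13–14 are 7.6, 7.8; interpolating gives 7.72.
Difference: 7.72 − 2.12 = 5.6.

5.60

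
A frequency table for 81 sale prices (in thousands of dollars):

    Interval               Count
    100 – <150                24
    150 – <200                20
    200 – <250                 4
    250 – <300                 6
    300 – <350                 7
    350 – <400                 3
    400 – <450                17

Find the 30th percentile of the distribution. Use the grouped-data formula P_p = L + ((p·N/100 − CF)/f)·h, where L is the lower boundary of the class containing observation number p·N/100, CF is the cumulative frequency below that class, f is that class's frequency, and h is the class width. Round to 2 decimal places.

N = 81; target position k = 30/100 · 81 = 24.3.
Cumulative frequencies: 24, 44, 48, 54, 61, 64, 81.
Observation 24.3 falls in the class 150 – <200.
L = 150, CF = 24, f = 20, h = 50.
P30 = 150 + ((24.3 − 24)/20)·50 = 150 + 0.75 = 150.75.

150.75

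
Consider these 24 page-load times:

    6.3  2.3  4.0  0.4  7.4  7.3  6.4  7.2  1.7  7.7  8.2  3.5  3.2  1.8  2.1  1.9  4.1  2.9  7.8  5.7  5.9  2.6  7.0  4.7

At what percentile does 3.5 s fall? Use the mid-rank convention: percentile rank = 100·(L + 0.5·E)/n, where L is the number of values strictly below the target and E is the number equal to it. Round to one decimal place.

Sorted: 0.4, 1.7, 1.8, 1.9, 2.1, 2.3, 2.6, 2.9, 3.2, 3.5, 4.0, 4.1, 4.7, 5.7, 5.9, 6.3, 6.4, 7.0, 7.2, 7.3, 7.4, 7.7, 7.8, 8.2.
Count below 3.5: L = 9; count equal: E = 1; n = 24.
Percentile rank = 100·(9 + 0.5·1)/24 = 100·9.5/24 = 39.58.

39.6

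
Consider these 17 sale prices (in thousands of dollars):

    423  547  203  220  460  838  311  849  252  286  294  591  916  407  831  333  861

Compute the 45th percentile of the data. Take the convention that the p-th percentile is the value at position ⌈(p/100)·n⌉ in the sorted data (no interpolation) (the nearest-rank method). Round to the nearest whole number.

407

Sorted: 203, 220, 252, 286, 294, 311, 333, 407, 423, 460, 547, 591, 831, 838, 849, 861, 916.
n = 17.
Position = ⌈45/100 · 17⌉ = ⌈7.65⌉ = 8.
The value at rank 8 is 407.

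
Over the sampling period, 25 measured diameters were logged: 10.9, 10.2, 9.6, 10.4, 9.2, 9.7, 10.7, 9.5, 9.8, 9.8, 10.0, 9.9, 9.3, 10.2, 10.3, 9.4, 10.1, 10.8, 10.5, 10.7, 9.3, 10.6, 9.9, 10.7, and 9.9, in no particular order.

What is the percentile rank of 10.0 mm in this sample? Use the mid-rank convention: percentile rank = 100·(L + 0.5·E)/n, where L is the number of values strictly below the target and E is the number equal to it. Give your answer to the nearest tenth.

Sorted: 9.2, 9.3, 9.3, 9.4, 9.5, 9.6, 9.7, 9.8, 9.8, 9.9, 9.9, 9.9, 10.0, 10.1, 10.2, 10.2, 10.3, 10.4, 10.5, 10.6, 10.7, 10.7, 10.7, 10.8, 10.9.
Count below 10.0: L = 12; count equal: E = 1; n = 25.
Percentile rank = 100·(12 + 0.5·1)/25 = 100·12.5/25 = 50.

50.0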